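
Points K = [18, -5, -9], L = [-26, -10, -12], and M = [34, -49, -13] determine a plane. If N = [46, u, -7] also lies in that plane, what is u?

-1

Coplanarity requires KL · (KM × KN) = 0.
KL = (-44, -5, -3), KM = (16, -44, -4); the triple product is linear in u with coefficient -224 and constant term -224.
Setting it to zero: u = -1.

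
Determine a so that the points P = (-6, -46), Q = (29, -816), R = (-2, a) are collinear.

-134

The three points are collinear iff det[PQ; PR] = 0.
This determinant is linear in a: (35)a + (4690) = 0, so a = -134.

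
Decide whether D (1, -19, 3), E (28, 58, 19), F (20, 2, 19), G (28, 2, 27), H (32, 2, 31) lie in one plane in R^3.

The plane through D, E, F has normal n = DE × DF = (896, -128, -896) and equation n·P = 640.
Checking the remaining points: n·G = 640, n·H = 640.
All equal 640, so all 5 points lie in one plane.

Yes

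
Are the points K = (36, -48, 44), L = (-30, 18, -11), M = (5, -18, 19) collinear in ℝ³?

KL = (-66, 66, -55), KM = (-31, 30, -25).
KL × KM = (0, 55, 66).
The cross product is nonzero, so the points do not lie on one line.

No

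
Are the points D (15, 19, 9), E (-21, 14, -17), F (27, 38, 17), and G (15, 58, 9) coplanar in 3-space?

No

A normal to the plane through D, E, F is n = DE × DF = (454, -24, -624).
The plane has equation n·P = 738. For G: n·G = -198.
-198 ≠ 738, so G is off the plane.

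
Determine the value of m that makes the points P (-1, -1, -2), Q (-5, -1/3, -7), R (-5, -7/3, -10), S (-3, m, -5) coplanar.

-1

Normal to plane PQR: n = (-12, -12, 8); plane equation n·X = 8.
Requiring n·S = 8: (-12)m + (-4) = 8.
So m = -1.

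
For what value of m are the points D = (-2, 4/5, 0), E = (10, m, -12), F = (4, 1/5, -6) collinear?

-2/5

Collinearity requires DE × DF = 0; each component is linear in m.
The x-component gives (-6)m + (-12/5) = 0, so m = -2/5.
The remaining components then also vanish.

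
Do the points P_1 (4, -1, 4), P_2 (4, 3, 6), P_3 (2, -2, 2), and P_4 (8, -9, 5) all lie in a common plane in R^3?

The four points are coplanar iff the 3×3 determinant with rows P_1P_2, P_1P_3, P_1P_4 is zero.
Rows: (0, 4, 2), (-2, -1, -2), (4, -8, 1).
Expanding along the first row: (0)(-17) − (4)(6) + (2)(20) = 16.
Nonzero ⇒ not coplanar.

No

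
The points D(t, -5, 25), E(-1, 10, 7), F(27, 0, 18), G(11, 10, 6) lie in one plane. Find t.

23

Coplanarity ⇔ det[DE; DF; DG] = 0.
Expanding, this is linear in t: (-10)t + (230) = 0.
So t = 23.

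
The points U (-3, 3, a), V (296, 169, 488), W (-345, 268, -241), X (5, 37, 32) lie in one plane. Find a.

-2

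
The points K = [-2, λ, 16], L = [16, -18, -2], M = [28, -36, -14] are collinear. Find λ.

9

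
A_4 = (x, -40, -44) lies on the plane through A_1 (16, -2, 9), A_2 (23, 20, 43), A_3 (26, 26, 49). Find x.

Coplanarity requires A_1A_2 · (A_1A_3 × A_1A_4) = 0.
A_1A_2 = (7, 22, 34), A_1A_3 = (10, 28, 40); the triple product is linear in x with coefficient -72 and constant term 144.
Setting it to zero: x = 2.

2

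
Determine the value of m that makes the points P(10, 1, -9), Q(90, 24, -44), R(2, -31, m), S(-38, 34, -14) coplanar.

11

Normal to plane PQS: n = (1040, 2080, 3744); plane equation n·X = -21216.
Requiring n·R = -21216: (3744)m + (-62400) = -21216.
So m = 11.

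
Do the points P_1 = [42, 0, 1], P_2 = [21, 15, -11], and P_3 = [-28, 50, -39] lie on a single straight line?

P_1P_2 = (-21, 15, -12), P_1P_3 = (-70, 50, -40).
P_1P_2 × P_1P_3 = (0, 0, 0).
The cross product vanishes, so the three points are collinear.

Yes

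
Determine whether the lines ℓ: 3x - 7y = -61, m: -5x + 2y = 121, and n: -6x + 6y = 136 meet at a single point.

No

The three lines meet at one point iff the augmented coefficient matrix [aᵢ bᵢ cᵢ] has rank < 3, i.e. its determinant vanishes.
Here the determinant is 58.
Nonzero, so no common point exists.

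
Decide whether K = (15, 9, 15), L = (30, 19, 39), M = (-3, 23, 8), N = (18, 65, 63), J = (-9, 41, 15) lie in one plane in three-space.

No

The plane through K, L, M has normal n = KL × KM = (-406, -327, 390) and equation n·P = -3183.
Checking the remaining points: n·N = -3993, n·J = -3903.
Since n·N = -3993 ≠ -3183, N is off the plane and the points are not all coplanar.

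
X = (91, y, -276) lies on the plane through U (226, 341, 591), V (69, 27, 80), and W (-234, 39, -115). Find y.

-263

Coplanarity requires UV · (UW × UX) = 0.
UV = (-157, -314, -511), UW = (-460, -302, -706); the triple product is linear in y with coefficient 124218 and constant term 32669334.
Setting it to zero: y = -263.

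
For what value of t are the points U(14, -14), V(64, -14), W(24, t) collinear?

Collinearity: (W − U) must be parallel to (V − U) = (50, 0).
Cross-multiplying the components: (t − (-14))·(50) = (10)·(0).
Solving gives t = -14.

-14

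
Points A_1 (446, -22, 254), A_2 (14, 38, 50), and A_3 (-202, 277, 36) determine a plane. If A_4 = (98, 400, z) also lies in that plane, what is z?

247

The plane through A_1, A_2, A_3 has equation 47916x + 38016y − 90288z = -2398968.
Substituting A_4: (-90288)z + (19902168) = -2398968, so z = 247.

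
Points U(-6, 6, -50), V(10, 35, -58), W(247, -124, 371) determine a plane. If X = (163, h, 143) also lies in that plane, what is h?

A normal to the plane is n = UV × UW = (11169, -8760, -9417).
X lies in the plane iff n · UX = 0.
This gives (-8760)h + (122640) = 0, so h = 14.

14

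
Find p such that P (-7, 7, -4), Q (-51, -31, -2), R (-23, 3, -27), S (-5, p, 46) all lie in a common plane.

Normal to plane PQR: n = (882, -1044, -432); plane equation n·X = -11754.
Requiring n·S = -11754: (-1044)p + (-24282) = -11754.
So p = -12.

-12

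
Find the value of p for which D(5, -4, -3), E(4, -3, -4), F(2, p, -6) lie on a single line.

Direction DE = (-1, 1, -1). From the x-coordinate of F, the parameter along the line is τ = (2 − 5)/(-1) = 3.
Then p = (-4) + 3·(1) = -1.

-1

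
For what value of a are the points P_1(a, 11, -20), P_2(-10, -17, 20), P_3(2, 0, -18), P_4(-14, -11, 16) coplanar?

-10

Coplanarity ⇔ det[P_1P_2; P_1P_3; P_1P_4] = 0.
Expanding, this is linear in a: (-160)a + (-1600) = 0.
So a = -10.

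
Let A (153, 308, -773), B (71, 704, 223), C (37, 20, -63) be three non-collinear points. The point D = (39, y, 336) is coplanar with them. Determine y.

Coplanarity requires AB · (AC × AD) = 0.
AB = (-82, 396, 996), AC = (-116, -288, 710); the triple product is linear in y with coefficient -57316 and constant term 30033584.
Setting it to zero: y = 524.

524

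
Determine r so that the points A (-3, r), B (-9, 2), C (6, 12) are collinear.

Collinearity: (A − B) must be parallel to (C − B) = (15, 10).
Cross-multiplying the components: (r − 2)·(15) = (6)·(10).
Solving gives r = 6.

6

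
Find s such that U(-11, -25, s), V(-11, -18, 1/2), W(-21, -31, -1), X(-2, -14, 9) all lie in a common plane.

7

The points are coplanar iff UV · (UW × UX) = 0.
Expanding, this is linear in s: (-77)s + (539) = 0.
So s = 7.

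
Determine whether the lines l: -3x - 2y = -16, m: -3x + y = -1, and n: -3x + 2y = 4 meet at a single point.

The three lines meet at one point iff the augmented coefficient matrix [aᵢ bᵢ cᵢ] has rank < 3, i.e. its determinant vanishes.
Here the determinant is 0.
It vanishes, so the lines are concurrent at (2, 5).

Yes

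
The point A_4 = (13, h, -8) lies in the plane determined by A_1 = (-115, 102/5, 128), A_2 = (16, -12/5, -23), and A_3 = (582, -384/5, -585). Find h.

Coplanarity requires A_1A_2 · (A_1A_3 × A_1A_4) = 0.
A_1A_2 = (131, -114/5, -151), A_1A_3 = (697, -486/5, -713); the triple product is linear in h with coefficient -11844 and constant term 71064/5.
Setting it to zero: h = 6/5.

6/5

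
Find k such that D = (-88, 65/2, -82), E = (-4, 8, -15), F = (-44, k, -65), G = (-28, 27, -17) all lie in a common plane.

Coplanarity ⇔ det[DE; DF; DG] = 0.
Expanding, this is linear in k: (1440)k + (-10080) = 0.
So k = 7.

7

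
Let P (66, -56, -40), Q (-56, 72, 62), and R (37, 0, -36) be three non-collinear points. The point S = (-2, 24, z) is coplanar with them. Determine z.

A normal to the plane is n = PQ × PR = (-5200, -2470, -3120).
S lies in the plane iff n · PS = 0.
This gives (-3120)z + (31200) = 0, so z = 10.

10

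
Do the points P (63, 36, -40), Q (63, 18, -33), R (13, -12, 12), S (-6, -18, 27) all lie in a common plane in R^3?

A normal to the plane through P, Q, R is n = PQ × PR = (-600, -350, -900).
The plane has equation n·X = -14400. For S: n·S = -14400.
Equal, so S lies in the plane and all four are coplanar.

Yes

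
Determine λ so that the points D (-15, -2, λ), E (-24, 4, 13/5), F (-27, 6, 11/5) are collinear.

19/5

Collinearity requires DE × DF = 0; each component is linear in λ.
The x-component gives (2)λ + (-38/5) = 0, so λ = 19/5.
The remaining components then also vanish.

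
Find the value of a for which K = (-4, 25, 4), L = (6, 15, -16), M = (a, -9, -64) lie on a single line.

Collinearity requires KL × KM = 0; each component is linear in a.
The y-component gives (-20)a + (600) = 0, so a = 30.
The remaining components then also vanish.

30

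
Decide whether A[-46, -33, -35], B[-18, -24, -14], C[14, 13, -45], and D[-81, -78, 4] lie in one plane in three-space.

With A as base: AB = (28, 9, 21), AC = (60, 46, -10), AD = (-35, -45, 39).
AC × AD = (1344, -1990, -1090).
AB · (AC × AD) = -3168.
Since -3168 ≠ 0, the four points are not coplanar.

No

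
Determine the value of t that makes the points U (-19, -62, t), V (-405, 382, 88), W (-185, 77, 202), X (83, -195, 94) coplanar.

62

The points are coplanar iff UV · (UW × UX) = 0.
Expanding, this is linear in t: (-21900)t + (1357800) = 0.
So t = 62.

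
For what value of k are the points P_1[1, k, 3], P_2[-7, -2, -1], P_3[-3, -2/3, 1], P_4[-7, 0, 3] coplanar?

Coplanarity ⇔ det[P_1P_2; P_1P_3; P_1P_4] = 0.
Expanding, this is linear in k: (16)k + (-32/3) = 0.
So k = 2/3.

2/3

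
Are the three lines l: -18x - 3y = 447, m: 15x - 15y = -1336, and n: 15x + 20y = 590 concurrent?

No

Lines aᵢx + bᵢy = cᵢ with pairwise distinct directions are concurrent exactly when det[aᵢ bᵢ cᵢ] = 0.
Here the determinant is -315.
Nonzero, so no common point exists.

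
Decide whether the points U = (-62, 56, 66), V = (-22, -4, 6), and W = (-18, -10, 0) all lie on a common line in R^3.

Yes

UV = (40, -60, -60), UW = (44, -66, -66).
UV × UW = (0, 0, 0).
The cross product vanishes, so the three points are collinear.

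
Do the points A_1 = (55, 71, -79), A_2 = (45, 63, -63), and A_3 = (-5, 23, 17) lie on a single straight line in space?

A_1A_2 = (-10, -8, 16), A_1A_3 = (-60, -48, 96).
Each component of A_1A_3 is 6 times the corresponding component of A_1A_2, so A_1A_3 = 6·A_1A_2 and the points are collinear.

Yes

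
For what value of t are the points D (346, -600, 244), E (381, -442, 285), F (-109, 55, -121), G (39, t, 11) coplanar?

56

Coplanarity ⇔ det[DE; DF; DG] = 0.
Expanding, this is linear in t: (-5880)t + (329280) = 0.
So t = 56.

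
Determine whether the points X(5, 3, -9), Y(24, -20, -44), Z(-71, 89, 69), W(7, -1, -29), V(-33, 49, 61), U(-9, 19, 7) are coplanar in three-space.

Yes

The plane through X, Y, Z has normal n = XY × XZ = (1216, 1178, -114) and equation n·P = 10640.
Checking the remaining points: n·W = 10640, n·V = 10640, n·U = 10640.
All equal 10640, so all 6 points lie in one plane.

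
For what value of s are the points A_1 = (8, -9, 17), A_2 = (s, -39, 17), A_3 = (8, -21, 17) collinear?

8

Collinearity requires A_1A_2 × A_1A_3 = 0; each component is linear in s.
The z-component gives (-12)s + (96) = 0, so s = 8.
The remaining components then also vanish.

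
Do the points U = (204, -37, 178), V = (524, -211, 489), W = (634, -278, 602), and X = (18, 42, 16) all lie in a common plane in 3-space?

The four points are coplanar iff the 3×3 determinant with rows UV, UW, UX is zero.
Rows: (320, -174, 311), (430, -241, 424), (-186, 79, -162).
Expanding along the first row: (320)(5546) − (-174)(9204) + (311)(-10856) = 0.
Zero determinant ⇒ coplanar.

Yes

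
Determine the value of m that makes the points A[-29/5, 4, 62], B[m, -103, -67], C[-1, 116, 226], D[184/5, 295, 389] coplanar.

-94/5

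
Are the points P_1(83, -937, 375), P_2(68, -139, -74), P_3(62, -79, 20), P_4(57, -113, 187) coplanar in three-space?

Yes

The four points are coplanar iff the 3×3 determinant with rows P_1P_2, P_1P_3, P_1P_4 is zero.
Rows: (-15, 798, -449), (-21, 858, -355), (-26, 824, -188).
Expanding along the first row: (-15)(131216) − (798)(-5282) + (-449)(5004) = 0.
Zero determinant ⇒ coplanar.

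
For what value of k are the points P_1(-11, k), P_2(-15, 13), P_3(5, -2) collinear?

The three points are collinear iff det[P_1P_2; P_1P_3] = 0.
This determinant is linear in k: (20)k + (-200) = 0, so k = 10.

10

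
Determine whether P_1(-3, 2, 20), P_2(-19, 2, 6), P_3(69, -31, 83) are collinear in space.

No

P_1P_2 = (-16, 0, -14), P_1P_3 = (72, -33, 63).
P_1P_2 × P_1P_3 = (-462, 0, 528).
The cross product is nonzero, so the points do not lie on one line.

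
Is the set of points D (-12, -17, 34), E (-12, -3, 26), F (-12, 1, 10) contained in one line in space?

No

DE = (0, 14, -8), DF = (0, 18, -24).
Comparing components 2 and 3: (14)(-24) − (-8)(18) = -192 ≠ 0, so DE and DF are not parallel and the points are not collinear.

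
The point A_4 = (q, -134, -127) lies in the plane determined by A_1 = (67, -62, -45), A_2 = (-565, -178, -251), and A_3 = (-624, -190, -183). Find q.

The plane through A_1, A_2, A_3 has equation −10360x + 55130y + 740z = -4145480.
Substituting A_4: (-10360)q + (-7481400) = -4145480, so q = -322.

-322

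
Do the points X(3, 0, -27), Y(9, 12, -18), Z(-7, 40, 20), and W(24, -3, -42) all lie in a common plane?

Yes

With X as base: XY = (6, 12, 9), XZ = (-10, 40, 47), XW = (21, -3, -15).
XZ × XW = (-459, 837, -810).
XY · (XZ × XW) = 0.
The scalar triple product vanishes, so the four points are coplanar.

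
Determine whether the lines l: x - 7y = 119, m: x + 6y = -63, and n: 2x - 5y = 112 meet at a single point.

The three lines meet at one point iff the augmented coefficient matrix [aᵢ bᵢ cᵢ] has rank < 3, i.e. its determinant vanishes.
Here the determinant is 0.
It vanishes, so the lines are concurrent at (21, -14).

Yes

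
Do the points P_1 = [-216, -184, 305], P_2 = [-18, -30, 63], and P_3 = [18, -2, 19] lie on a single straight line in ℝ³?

Yes

P_1P_2 = (198, 154, -242), P_1P_3 = (234, 182, -286).
P_1P_2 × P_1P_3 = (0, 0, 0).
The cross product vanishes, so the three points are collinear.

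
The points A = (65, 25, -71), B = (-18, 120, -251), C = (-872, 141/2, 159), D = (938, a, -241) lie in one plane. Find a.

-75/2

Coplanarity ⇔ det[AB; AC; AD] = 0.
Expanding, this is linear in a: (187750)a + (7040625) = 0.
So a = -75/2.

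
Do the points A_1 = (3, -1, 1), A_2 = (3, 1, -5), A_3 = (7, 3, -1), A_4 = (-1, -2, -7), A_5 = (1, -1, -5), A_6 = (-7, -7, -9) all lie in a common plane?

No

The plane through A_1, A_2, A_3 has normal n = A_1A_2 × A_1A_3 = (20, -24, -8) and equation n·P = 76.
Checking the remaining points: n·A_4 = 84, n·A_5 = 84, n·A_6 = 100.
Since n·A_4 = 84 ≠ 76, A_4 is off the plane and the points are not all coplanar.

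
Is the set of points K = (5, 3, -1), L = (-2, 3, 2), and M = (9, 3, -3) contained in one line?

KL = (-7, 0, 3), KM = (4, 0, -2).
Comparing components 3 and 1: (3)(4) − (-7)(-2) = -2 ≠ 0, so KL and KM are not parallel and the points are not collinear.

No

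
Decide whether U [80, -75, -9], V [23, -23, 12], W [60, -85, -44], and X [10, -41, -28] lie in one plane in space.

Yes

The four points are coplanar iff the 3×3 determinant with rows UV, UW, UX is zero.
Rows: (-57, 52, 21), (-20, -10, -35), (-70, 34, -19).
Expanding along the first row: (-57)(1380) − (52)(-2070) + (21)(-1380) = 0.
Zero determinant ⇒ coplanar.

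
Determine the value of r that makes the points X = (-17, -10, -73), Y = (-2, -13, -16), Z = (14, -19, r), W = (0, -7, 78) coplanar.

7

Normal to plane XYW: n = (-624, -1296, 96); plane equation n·P = 16560.
Requiring n·Z = 16560: (96)r + (15888) = 16560.
So r = 7.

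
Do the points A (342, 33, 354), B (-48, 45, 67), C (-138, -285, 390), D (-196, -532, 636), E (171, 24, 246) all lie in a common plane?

No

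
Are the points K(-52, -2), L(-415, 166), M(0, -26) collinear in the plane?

No

KL = (-363, 168), KM = (52, -24).
If collinear, KM would be a scalar multiple of KL. But (-363)·(-24) ≠ (168)·(52) (difference -24), so they are not parallel; the points are not collinear.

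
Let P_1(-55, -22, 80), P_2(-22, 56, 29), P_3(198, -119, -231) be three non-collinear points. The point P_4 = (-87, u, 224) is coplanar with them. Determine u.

The plane through P_1, P_2, P_3 has equation −29205x − 2640y − 22935z = -170445.
Substituting P_4: (-2640)u + (-2596605) = -170445, so u = -919.

-919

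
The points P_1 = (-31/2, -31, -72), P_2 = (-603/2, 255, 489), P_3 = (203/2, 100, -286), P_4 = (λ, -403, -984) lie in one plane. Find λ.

905/2

Normal to plane P_1P_2P_3: n = (-134695, 4433, -70928); plane equation n·P = 14114331/2.
Requiring n·P_4 = 14114331/2: (-134695)λ + (68006653) = 14114331/2.
So λ = 905/2.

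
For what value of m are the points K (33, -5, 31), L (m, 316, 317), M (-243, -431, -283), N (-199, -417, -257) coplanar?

Normal to plane KMN: n = (-6680, -6640, 14880); plane equation n·P = 274040.
Requiring n·L = 274040: (-6680)m + (2618720) = 274040.
So m = 351.

351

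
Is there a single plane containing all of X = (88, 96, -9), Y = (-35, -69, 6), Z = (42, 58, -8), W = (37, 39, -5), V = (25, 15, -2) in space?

Yes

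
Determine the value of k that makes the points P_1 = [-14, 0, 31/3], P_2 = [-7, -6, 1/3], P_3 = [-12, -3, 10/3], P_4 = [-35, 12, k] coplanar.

21

The points are coplanar iff P_1P_2 · (P_1P_3 × P_1P_4) = 0.
Expanding, this is linear in k: (-9)k + (189) = 0.
So k = 21.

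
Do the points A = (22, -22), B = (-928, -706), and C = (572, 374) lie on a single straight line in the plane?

Yes

AB = (-950, -684), AC = (550, 396).
det[AB; AC] = (-950)(396) − (-684)(550) = 0.
The determinant is zero, so the points are collinear.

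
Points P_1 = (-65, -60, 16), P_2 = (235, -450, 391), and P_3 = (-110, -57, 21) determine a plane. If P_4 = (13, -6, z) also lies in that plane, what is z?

-58

Coplanarity requires P_1P_2 · (P_1P_3 × P_1P_4) = 0.
P_1P_2 = (300, -390, 375), P_1P_3 = (-45, 3, 5); the triple product is linear in z with coefficient -16650 and constant term -965700.
Setting it to zero: z = -58.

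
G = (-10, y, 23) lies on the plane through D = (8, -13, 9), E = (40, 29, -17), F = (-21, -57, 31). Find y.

Coplanarity requires DE · (DF × DG) = 0.
DE = (32, 42, -26), DF = (-29, -44, 22); the triple product is linear in y with coefficient 50 and constant term 1950.
Setting it to zero: y = -39.

-39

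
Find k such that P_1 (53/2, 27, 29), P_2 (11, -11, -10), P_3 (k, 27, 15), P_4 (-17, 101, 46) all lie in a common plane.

9

The points are coplanar iff P_1P_2 · (P_1P_3 × P_1P_4) = 0.
Expanding, this is linear in k: (-2240)k + (20160) = 0.
So k = 9.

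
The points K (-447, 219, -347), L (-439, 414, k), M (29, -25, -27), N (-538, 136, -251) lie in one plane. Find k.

Coplanarity ⇔ det[KL; KM; KN] = 0.
Expanding, this is linear in k: (-61712)k + (-35978096) = 0.
So k = -583.

-583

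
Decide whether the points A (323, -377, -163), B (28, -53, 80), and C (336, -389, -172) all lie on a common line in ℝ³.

No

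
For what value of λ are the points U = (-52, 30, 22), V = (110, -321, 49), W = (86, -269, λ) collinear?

45

Direction UV = (162, -351, 27). From the x-coordinate of W, the parameter along the line is τ = (86 − (-52))/162 = 23/27.
Then λ = 22 + 23/27·(27) = 45.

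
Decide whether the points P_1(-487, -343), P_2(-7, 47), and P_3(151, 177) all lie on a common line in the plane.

P_1P_2 = (480, 390), P_1P_3 = (638, 520).
Twice the signed area of △P_1P_2P_3 is (480)(520) − (390)(638) = 780.
The area is nonzero, so the three points are not collinear.

No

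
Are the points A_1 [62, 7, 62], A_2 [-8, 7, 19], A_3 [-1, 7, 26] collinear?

A_1A_2 = (-70, 0, -43), A_1A_3 = (-63, 0, -36).
A_1A_2 × A_1A_3 = (0, 189, 0).
The cross product is nonzero, so the points do not lie on one line.

No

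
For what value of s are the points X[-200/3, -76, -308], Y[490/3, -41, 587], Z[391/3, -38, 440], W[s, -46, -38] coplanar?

Normal to plane XYZ: n = (-7830, 4275, 1845); plane equation n·P = -371160.
Requiring n·W = -371160: (-7830)s + (-266760) = -371160.
So s = 40/3.

40/3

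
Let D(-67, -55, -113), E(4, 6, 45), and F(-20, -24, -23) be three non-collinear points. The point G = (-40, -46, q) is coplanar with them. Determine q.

Coplanarity requires DE · (DF × DG) = 0.
DE = (71, 61, 158), DF = (47, 31, 90); the triple product is linear in q with coefficient -666 and constant term -49950.
Setting it to zero: q = -75.

-75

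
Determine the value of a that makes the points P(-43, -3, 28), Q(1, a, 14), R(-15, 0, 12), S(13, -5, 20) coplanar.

Normal to plane PRS: n = (-56, -672, -224); plane equation n·X = -1848.
Requiring n·Q = -1848: (-672)a + (-3192) = -1848.
So a = -2.

-2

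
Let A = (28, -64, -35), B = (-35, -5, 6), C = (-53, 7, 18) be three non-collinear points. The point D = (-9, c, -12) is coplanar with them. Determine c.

Coplanarity requires AB · (AC × AD) = 0.
AB = (-63, 59, 41), AC = (-81, 71, 53); the triple product is linear in c with coefficient 18 and constant term 198.
Setting it to zero: c = -11.

-11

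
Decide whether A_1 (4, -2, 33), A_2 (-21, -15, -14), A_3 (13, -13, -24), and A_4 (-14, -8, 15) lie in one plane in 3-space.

Yes

With A_1 as base: A_1A_2 = (-25, -13, -47), A_1A_3 = (9, -11, -57), A_1A_4 = (-18, -6, -18).
A_1A_3 × A_1A_4 = (-144, 1188, -252).
A_1A_2 · (A_1A_3 × A_1A_4) = 0.
The scalar triple product vanishes, so the four points are coplanar.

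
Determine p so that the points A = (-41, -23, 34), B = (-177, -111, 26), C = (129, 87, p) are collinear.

Collinearity requires AB × AC = 0; each component is linear in p.
The x-component gives (-88)p + (3872) = 0, so p = 44.
The remaining components then also vanish.

44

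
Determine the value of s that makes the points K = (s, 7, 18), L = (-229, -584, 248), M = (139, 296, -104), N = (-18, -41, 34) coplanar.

-14

Coplanarity ⇔ det[KL; KM; KN] = 0.
Expanding, this is linear in s: (-2816)s + (-39424) = 0.
So s = -14.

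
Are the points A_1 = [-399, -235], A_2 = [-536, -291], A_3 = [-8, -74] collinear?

A_1A_2 = (-137, -56), A_1A_3 = (391, 161).
If collinear, A_1A_3 would be a scalar multiple of A_1A_2. But (-137)·(161) ≠ (-56)·(391) (difference -161), so they are not parallel; the points are not collinear.

No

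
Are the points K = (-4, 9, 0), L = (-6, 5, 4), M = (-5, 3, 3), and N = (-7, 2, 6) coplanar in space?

The four points are coplanar iff the 3×3 determinant with rows KL, KM, KN is zero.
Rows: (-2, -4, 4), (-1, -6, 3), (-3, -7, 6).
Expanding along the first row: (-2)(-15) − (-4)(3) + (4)(-11) = -2.
Nonzero ⇒ not coplanar.

No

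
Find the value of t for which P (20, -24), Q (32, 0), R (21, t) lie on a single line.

The three points are collinear iff det[PQ; PR] = 0.
This determinant is linear in t: (12)t + (264) = 0, so t = -22.

-22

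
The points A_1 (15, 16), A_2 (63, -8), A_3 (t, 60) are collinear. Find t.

-73

Collinearity: (A_3 − A_1) must be parallel to (A_2 − A_1) = (48, -24).
Cross-multiplying the components: (t − 15)·(-24) = (44)·(48).
Solving gives t = -73.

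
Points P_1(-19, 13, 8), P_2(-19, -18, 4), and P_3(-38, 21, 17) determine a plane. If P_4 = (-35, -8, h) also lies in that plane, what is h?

A normal to the plane is n = P_1P_2 × P_1P_3 = (-247, 76, -589).
P_4 lies in the plane iff n · P_1P_4 = 0.
This gives (-589)h + (7068) = 0, so h = 12.

12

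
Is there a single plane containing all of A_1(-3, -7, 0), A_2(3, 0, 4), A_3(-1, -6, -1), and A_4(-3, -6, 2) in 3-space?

No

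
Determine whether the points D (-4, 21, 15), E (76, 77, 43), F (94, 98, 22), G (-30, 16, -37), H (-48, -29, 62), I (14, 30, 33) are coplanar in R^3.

Yes

The plane through D, E, F has normal n = DE × DF = (-1764, 2184, 672) and equation n·P = 63000.
Checking the remaining points: n·G = 63000, n·H = 63000, n·I = 63000.
All equal 63000, so all 6 points lie in one plane.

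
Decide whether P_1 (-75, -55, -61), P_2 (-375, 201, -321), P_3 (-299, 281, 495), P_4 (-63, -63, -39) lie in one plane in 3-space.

Yes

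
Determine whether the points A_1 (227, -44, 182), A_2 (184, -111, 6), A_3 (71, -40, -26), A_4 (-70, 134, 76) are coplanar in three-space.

No

A normal to the plane through A_1, A_2, A_3 is n = A_1A_2 × A_1A_3 = (14640, 18512, -10624).
The plane has equation n·P = 575184. For A_4: n·A_4 = 648384.
648384 ≠ 575184, so A_4 is off the plane.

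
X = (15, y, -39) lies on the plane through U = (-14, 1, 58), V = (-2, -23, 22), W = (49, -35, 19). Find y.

A normal to the plane is n = UV × UW = (-360, -1800, 1080).
X lies in the plane iff n · UX = 0.
This gives (-1800)y + (-113400) = 0, so y = -63.

-63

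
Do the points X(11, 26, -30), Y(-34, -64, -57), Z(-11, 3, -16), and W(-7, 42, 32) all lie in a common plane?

No

A normal to the plane through X, Y, Z is n = XY × XZ = (-1881, 1224, -945).
The plane has equation n·P = 39483. For W: n·W = 34335.
34335 ≠ 39483, so W is off the plane.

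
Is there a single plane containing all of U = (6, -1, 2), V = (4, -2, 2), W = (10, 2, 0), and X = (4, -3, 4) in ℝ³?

Yes

The four points are coplanar iff the 3×3 determinant with rows UV, UW, UX is zero.
Rows: (-2, -1, 0), (4, 3, -2), (-2, -2, 2).
Expanding along the first row: (-2)(2) − (-1)(4) + (0)(-2) = 0.
Zero determinant ⇒ coplanar.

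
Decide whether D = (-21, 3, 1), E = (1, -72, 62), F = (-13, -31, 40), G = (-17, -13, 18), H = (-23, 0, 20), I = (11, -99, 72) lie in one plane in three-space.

The plane through D, E, F has normal n = DE × DF = (-851, -370, -148) and equation n·P = 16613.
Checking the remaining points: n·G = 16613, n·H = 16613, n·I = 16613.
All equal 16613, so all 6 points lie in one plane.

Yes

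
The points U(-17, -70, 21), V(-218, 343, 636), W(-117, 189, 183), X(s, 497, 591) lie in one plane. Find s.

-261

Normal to plane UVW: n = (-92379, -28938, -10759); plane equation n·P = 3370164.
Requiring n·X = 3370164: (-92379)s + (-20740755) = 3370164.
So s = -261.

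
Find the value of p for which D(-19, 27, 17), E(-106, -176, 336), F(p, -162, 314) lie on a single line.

-100

Collinearity requires DE × DF = 0; each component is linear in p.
The y-component gives (319)p + (31900) = 0, so p = -100.
The remaining components then also vanish.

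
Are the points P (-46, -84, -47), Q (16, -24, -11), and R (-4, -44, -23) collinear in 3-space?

PQ = (62, 60, 36), PR = (42, 40, 24).
PQ × PR = (0, 24, -40).
The cross product is nonzero, so the points do not lie on one line.

No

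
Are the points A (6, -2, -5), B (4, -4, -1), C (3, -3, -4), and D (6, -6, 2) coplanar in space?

No

A normal to the plane through A, B, C is n = AB × AC = (2, -10, -4).
The plane has equation n·P = 52. For D: n·D = 64.
64 ≠ 52, so D is off the plane.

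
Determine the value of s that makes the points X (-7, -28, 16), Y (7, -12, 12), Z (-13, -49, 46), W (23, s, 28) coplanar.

-4

The points are coplanar iff XY · (XZ × XW) = 0.
Expanding, this is linear in s: (-396)s + (-1584) = 0.
So s = -4.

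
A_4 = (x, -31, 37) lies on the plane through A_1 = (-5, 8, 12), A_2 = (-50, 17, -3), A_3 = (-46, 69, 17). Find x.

91

Coplanarity requires A_1A_2 · (A_1A_3 × A_1A_4) = 0.
A_1A_2 = (-45, 9, -15), A_1A_3 = (-41, 61, 5); the triple product is linear in x with coefficient 960 and constant term -87360.
Setting it to zero: x = 91.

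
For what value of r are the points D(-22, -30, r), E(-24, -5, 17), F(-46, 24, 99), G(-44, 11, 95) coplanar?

17

Coplanarity ⇔ det[DE; DF; DG] = 0.
Expanding, this is linear in r: (-228)r + (3876) = 0.
So r = 17.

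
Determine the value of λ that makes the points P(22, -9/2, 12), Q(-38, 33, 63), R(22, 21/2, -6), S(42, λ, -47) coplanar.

Normal to plane PQR: n = (-1440, -1080, -900); plane equation n·X = -37620.
Requiring n·S = -37620: (-1080)λ + (-18180) = -37620.
So λ = 18.

18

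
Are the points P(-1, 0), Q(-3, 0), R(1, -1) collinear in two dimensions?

No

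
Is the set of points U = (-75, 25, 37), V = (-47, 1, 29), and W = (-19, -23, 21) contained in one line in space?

Yes

UV = (28, -24, -8), UW = (56, -48, -16).
Each component of UW is 2 times the corresponding component of UV, so UW = 2·UV and the points are collinear.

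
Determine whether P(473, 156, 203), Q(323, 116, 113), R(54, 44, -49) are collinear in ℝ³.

No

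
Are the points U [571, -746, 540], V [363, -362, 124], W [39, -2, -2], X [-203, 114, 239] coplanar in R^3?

Yes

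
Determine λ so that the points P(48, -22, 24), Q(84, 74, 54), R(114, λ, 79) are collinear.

Direction PQ = (36, 96, 30). From the x-coordinate of R, the parameter along the line is τ = (114 − 48)/36 = 11/6.
Then λ = (-22) + 11/6·(96) = 154.

154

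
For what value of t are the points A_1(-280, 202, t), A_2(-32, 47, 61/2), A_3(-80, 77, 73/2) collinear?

123/2

Collinearity requires A_1A_2 × A_1A_3 = 0; each component is linear in t.
The x-component gives (30)t + (-1845) = 0, so t = 123/2.
The remaining components then also vanish.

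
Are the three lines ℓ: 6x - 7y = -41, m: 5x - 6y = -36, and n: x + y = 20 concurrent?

No

Intersecting ℓ and m: solving the 2×2 system gives (x, y) = (6, 11).
Substitute into n: (1)(6) + (1)(11) = 17.
But n requires 20 ≠ 17, so the three lines have no common point.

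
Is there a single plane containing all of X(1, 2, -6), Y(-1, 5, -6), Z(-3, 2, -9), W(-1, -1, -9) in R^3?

Yes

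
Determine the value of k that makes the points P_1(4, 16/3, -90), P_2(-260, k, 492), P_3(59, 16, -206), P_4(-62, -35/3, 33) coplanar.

Normal to plane P_1P_3P_4: n = (-660, 891, -231); plane equation n·P = 22902.
Requiring n·P_2 = 22902: (891)k + (57948) = 22902.
So k = -118/3.

-118/3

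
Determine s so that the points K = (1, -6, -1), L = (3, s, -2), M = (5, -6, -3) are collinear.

-6

Direction KM = (4, 0, -2). From the x-coordinate of L, the parameter along the line is τ = (3 − 1)/4 = 1/2.
Then s = (-6) + 1/2·(0) = -6.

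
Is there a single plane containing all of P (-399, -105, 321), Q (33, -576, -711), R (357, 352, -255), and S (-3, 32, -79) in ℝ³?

Yes

With P as base: PQ = (432, -471, -1032), PR = (756, 457, -576), PS = (396, 137, -400).
PR × PS = (-103888, 74304, -77400).
PQ · (PR × PS) = 0.
The scalar triple product vanishes, so the four points are coplanar.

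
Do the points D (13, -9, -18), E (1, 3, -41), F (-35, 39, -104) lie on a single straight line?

DE = (-12, 12, -23), DF = (-48, 48, -86).
Comparing components 2 and 3: (12)(-86) − (-23)(48) = 72 ≠ 0, so DE and DF are not parallel and the points are not collinear.

No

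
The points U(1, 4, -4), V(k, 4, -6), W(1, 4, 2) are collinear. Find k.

Collinearity requires UV × UW = 0; each component is linear in k.
The y-component gives (-6)k + (6) = 0, so k = 1.
The remaining components then also vanish.

1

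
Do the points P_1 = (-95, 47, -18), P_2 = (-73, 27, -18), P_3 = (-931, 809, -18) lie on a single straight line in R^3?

No

P_1P_2 = (22, -20, 0), P_1P_3 = (-836, 762, 0).
Comparing components 1 and 2: (22)(762) − (-20)(-836) = 44 ≠ 0, so P_1P_2 and P_1P_3 are not parallel and the points are not collinear.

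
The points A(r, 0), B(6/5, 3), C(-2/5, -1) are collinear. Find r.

The three points are collinear iff det[AB; AC] = 0.
This determinant is linear in r: (4)r + (0) = 0, so r = 0.

0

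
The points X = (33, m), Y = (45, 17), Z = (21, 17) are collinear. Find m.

17

The three points are collinear iff det[XY; XZ] = 0.
This determinant is linear in m: (-24)m + (408) = 0, so m = 17.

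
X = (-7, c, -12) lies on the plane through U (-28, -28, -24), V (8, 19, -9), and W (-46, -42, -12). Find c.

1

Coplanarity requires UV · (UW × UX) = 0.
UV = (36, 47, 15), UW = (-18, -14, 12); the triple product is linear in c with coefficient -702 and constant term 702.
Setting it to zero: c = 1.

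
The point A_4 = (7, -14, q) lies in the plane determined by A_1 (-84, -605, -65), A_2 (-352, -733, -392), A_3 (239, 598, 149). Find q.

-48

A normal to the plane is n = A_1A_2 × A_1A_3 = (365989, -48269, -281060).
A_4 lies in the plane iff n · A_1A_4 = 0.
This gives (-281060)q + (-13490880) = 0, so q = -48.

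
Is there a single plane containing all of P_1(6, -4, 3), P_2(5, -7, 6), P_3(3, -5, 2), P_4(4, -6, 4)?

Yes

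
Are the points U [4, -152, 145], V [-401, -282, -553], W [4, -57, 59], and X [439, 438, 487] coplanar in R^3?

A normal to the plane through U, V, W is n = UV × UW = (77490, -34830, -38475).
The plane has equation n·P = 25245. For X: n·X = 25245.
Equal, so X lies in the plane and all four are coplanar.

Yes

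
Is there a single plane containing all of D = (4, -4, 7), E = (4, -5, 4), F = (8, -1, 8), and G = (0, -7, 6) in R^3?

With D as base: DE = (0, -1, -3), DF = (4, 3, 1), DG = (-4, -3, -1).
DF × DG = (0, 0, 0).
DE · (DF × DG) = 0.
The scalar triple product vanishes, so the four points are coplanar.

Yes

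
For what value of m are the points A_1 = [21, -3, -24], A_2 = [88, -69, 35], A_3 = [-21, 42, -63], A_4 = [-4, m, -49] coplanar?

Normal to plane A_1A_2A_3: n = (-81, 135, 243); plane equation n·P = -7938.
Requiring n·A_4 = -7938: (135)m + (-11583) = -7938.
So m = 27.

27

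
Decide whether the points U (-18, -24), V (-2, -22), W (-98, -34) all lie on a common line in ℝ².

UV = (16, 2), UW = (-80, -10).
det[UV; UW] = (16)(-10) − (2)(-80) = 0.
The determinant is zero, so the points are collinear.

Yes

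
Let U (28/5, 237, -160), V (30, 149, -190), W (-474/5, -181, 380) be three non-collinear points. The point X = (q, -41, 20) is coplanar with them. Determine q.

A normal to the plane is n = UV × UW = (-60060, -10164, -95172/5).
X lies in the plane iff n · UX = 0.
This gives (-60060)q + (-264264) = 0, so q = -22/5.

-22/5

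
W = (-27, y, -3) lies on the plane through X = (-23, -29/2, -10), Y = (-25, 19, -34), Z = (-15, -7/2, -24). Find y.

-20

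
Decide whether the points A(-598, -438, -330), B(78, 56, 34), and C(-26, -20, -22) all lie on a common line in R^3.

Yes

AB = (676, 494, 364), AC = (572, 418, 308).
AB × AC = (0, 0, 0).
The cross product vanishes, so the three points are collinear.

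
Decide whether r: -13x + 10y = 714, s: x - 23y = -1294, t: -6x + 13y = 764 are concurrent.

No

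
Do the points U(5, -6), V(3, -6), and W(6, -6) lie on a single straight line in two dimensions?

Yes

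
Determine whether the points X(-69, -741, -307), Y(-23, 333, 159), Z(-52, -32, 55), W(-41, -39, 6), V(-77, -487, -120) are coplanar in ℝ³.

The plane through X, Y, Z has normal n = XY × XZ = (58394, -8730, 14356) and equation n·P = -1967548.
Checking the remaining points: n·W = -1967548, n·V = -1967548.
All equal -1967548, so all 5 points lie in one plane.

Yes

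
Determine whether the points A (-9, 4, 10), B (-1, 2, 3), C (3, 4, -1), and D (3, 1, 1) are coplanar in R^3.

With A as base: AB = (8, -2, -7), AC = (12, 0, -11), AD = (12, -3, -9).
AC × AD = (-33, -24, -36).
AB · (AC × AD) = 36.
Since 36 ≠ 0, the four points are not coplanar.

No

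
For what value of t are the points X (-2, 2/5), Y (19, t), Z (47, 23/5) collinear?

11/5

The three points are collinear iff det[XY; XZ] = 0.
This determinant is linear in t: (-49)t + (539/5) = 0, so t = 11/5.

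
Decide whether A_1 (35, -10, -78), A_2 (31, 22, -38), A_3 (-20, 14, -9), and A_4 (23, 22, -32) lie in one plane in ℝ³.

Yes

The four points are coplanar iff the 3×3 determinant with rows A_1A_2, A_1A_3, A_1A_4 is zero.
Rows: (-4, 32, 40), (-55, 24, 69), (-12, 32, 46).
Expanding along the first row: (-4)(-1104) − (32)(-1702) + (40)(-1472) = 0.
Zero determinant ⇒ coplanar.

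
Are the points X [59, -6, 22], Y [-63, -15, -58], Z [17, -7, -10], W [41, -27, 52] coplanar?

Yes

A normal to the plane through X, Y, Z is n = XY × XZ = (208, -544, -256).
The plane has equation n·P = 9904. For W: n·W = 9904.
Equal, so W lies in the plane and all four are coplanar.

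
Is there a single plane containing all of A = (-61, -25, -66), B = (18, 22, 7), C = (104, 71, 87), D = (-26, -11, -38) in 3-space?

No

With A as base: AB = (79, 47, 73), AC = (165, 96, 153), AD = (35, 14, 28).
AC × AD = (546, 735, -1050).
AB · (AC × AD) = 1029.
Since 1029 ≠ 0, the four points are not coplanar.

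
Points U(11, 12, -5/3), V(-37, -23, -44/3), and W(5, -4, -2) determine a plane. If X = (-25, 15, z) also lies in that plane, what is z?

Coplanarity requires UV · (UW × UX) = 0.
UV = (-48, -35, -13), UW = (-6, -16, -1/3); the triple product is linear in z with coefficient 558 and constant term 8184.
Setting it to zero: z = -44/3.

-44/3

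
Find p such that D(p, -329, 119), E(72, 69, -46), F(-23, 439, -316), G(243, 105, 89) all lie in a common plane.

The points are coplanar iff DE · (DF × DG) = 0.
Expanding, this is linear in p: (-59670)p + (2028780) = 0.
So p = 34.

34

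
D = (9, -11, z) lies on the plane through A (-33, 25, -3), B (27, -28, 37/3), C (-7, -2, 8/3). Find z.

The plane through A, B, C has equation (341/3)x + (176/3)y − 242z = -4675/3.
Substituting D: (-242)z + (1133/3) = -4675/3, so z = 8.

8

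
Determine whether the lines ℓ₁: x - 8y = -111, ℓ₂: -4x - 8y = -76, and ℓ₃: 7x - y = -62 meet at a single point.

The three lines meet at one point iff the augmented coefficient matrix [aᵢ bᵢ cᵢ] has rank < 3, i.e. its determinant vanishes.
Here the determinant is 0.
It vanishes, so the lines are concurrent at (-7, 13).

Yes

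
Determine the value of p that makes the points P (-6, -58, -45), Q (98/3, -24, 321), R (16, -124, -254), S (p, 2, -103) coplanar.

-74

Normal to plane PQR: n = (17050, 48400/3, -3300); plane equation n·X = -2668600/3.
Requiring n·S = -2668600/3: (17050)p + (1116500/3) = -2668600/3.
So p = -74.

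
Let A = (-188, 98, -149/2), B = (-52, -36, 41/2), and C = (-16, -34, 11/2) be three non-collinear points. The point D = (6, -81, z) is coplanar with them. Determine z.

Coplanarity requires AB · (AC × AD) = 0.
AB = (136, -134, 95), AC = (172, -132, 80); the triple product is linear in z with coefficient 5096 and constant term -244608.
Setting it to zero: z = 48.

48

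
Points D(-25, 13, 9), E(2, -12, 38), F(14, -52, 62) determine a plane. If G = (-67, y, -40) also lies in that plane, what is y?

62

A normal to the plane is n = DE × DF = (560, -300, -780).
G lies in the plane iff n · DG = 0.
This gives (-300)y + (18600) = 0, so y = 62.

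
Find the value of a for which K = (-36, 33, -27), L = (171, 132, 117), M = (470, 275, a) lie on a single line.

325

Collinearity requires KL × KM = 0; each component is linear in a.
The x-component gives (99)a + (-32175) = 0, so a = 325.
The remaining components then also vanish.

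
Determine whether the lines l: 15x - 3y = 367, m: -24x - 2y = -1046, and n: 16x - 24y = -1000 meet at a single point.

No

The three lines meet at one point iff the augmented coefficient matrix [aᵢ bᵢ cᵢ] has rank < 3, i.e. its determinant vanishes.
Here the determinant is -1216.
Nonzero, so no common point exists.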